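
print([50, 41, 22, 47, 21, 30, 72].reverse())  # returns None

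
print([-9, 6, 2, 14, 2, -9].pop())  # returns -9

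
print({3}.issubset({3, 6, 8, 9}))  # True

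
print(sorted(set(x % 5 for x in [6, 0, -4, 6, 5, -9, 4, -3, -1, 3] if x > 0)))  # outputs [0, 1, 3, 4]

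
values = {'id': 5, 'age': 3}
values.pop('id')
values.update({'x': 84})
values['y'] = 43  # {'age': 3, 'x': 84, 'y': 43}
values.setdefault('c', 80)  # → 80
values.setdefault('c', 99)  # 80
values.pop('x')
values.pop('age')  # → 3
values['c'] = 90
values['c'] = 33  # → {'y': 43, 'c': 33}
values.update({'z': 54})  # {'y': 43, 'c': 33, 'z': 54}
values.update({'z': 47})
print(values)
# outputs {'y': 43, 'c': 33, 'z': 47}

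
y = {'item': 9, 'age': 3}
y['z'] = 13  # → {'item': 9, 'age': 3, 'z': 13}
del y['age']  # {'item': 9, 'z': 13}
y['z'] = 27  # {'item': 9, 'z': 27}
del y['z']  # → {'item': 9}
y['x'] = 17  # {'item': 9, 'x': 17}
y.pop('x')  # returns 17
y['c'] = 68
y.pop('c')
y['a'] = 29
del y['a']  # {'item': 9}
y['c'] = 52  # {'item': 9, 'c': 52}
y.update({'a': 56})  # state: {'item': 9, 'c': 52, 'a': 56}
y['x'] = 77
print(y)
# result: {'item': 9, 'c': 52, 'a': 56, 'x': 77}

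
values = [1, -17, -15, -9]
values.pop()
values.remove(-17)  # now [1, -15]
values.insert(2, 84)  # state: [1, -15, 84]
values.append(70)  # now [1, -15, 84, 70]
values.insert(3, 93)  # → [1, -15, 84, 93, 70]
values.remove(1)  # [-15, 84, 93, 70]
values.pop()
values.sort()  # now [-15, 84, 93]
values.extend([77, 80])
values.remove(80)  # [-15, 84, 93, 77]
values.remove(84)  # [-15, 93, 77]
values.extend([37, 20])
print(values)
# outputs [-15, 93, 77, 37, 20]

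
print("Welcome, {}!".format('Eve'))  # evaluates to Welcome, Eve!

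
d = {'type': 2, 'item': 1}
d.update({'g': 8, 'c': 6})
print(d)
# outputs {'type': 2, 'item': 1, 'g': 8, 'c': 6}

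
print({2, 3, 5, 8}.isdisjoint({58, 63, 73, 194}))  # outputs True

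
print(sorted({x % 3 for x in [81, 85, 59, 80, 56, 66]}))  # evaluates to [0, 1, 2]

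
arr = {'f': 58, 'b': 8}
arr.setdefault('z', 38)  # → 38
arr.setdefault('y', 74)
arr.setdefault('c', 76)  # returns 76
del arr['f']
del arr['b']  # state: {'z': 38, 'y': 74, 'c': 76}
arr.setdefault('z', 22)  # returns 38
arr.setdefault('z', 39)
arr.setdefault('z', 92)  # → 38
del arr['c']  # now {'z': 38, 'y': 74}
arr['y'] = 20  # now {'z': 38, 'y': 20}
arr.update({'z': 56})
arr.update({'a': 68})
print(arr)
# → {'z': 56, 'y': 20, 'a': 68}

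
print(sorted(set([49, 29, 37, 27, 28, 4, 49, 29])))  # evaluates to [4, 27, 28, 29, 37, 49]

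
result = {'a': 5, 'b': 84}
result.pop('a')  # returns 5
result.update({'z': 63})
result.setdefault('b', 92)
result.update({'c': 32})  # {'b': 84, 'z': 63, 'c': 32}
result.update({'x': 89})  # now {'b': 84, 'z': 63, 'c': 32, 'x': 89}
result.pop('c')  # 32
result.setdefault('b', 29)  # 84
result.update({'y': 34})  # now {'b': 84, 'z': 63, 'x': 89, 'y': 34}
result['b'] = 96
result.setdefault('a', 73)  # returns 73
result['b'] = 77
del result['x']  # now {'b': 77, 'z': 63, 'y': 34, 'a': 73}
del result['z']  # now {'b': 77, 'y': 34, 'a': 73}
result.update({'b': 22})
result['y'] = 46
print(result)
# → {'b': 22, 'y': 46, 'a': 73}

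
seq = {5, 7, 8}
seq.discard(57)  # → {5, 7, 8}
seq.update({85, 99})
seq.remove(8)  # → {5, 7, 85, 99}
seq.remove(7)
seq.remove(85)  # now {5, 99}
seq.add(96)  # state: {5, 96, 99}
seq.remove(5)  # {96, 99}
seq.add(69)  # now {69, 96, 99}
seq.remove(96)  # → {69, 99}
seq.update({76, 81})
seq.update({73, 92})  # {69, 73, 76, 81, 92, 99}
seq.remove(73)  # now {69, 76, 81, 92, 99}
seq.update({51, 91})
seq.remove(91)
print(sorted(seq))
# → [51, 69, 76, 81, 92, 99]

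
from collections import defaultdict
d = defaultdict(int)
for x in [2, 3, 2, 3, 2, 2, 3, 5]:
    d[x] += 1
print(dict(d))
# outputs {2: 4, 3: 3, 5: 1}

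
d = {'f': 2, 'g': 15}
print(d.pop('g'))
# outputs 15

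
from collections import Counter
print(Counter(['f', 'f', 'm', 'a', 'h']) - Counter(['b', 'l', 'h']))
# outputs Counter({'f': 2, 'm': 1, 'a': 1})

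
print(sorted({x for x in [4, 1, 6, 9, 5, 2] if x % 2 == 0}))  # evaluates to [2, 4, 6]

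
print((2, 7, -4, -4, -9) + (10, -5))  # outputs (2, 7, -4, -4, -9, 10, -5)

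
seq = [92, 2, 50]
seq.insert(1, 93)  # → [92, 93, 2, 50]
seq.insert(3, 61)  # [92, 93, 2, 61, 50]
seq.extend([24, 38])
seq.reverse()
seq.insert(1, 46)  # [38, 46, 24, 50, 61, 2, 93, 92]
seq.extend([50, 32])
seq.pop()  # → 32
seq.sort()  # [2, 24, 38, 46, 50, 50, 61, 92, 93]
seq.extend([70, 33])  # [2, 24, 38, 46, 50, 50, 61, 92, 93, 70, 33]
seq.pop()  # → 33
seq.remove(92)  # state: [2, 24, 38, 46, 50, 50, 61, 93, 70]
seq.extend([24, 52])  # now [2, 24, 38, 46, 50, 50, 61, 93, 70, 24, 52]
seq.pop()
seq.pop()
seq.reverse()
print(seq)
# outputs [70, 93, 61, 50, 50, 46, 38, 24, 2]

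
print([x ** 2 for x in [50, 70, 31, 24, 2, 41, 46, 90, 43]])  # [2500, 4900, 961, 576, 4, 1681, 2116, 8100, 1849]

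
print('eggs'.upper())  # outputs EGGS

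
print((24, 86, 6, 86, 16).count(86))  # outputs 2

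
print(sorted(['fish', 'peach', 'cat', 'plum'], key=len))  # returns ['cat', 'fish', 'plum', 'peach']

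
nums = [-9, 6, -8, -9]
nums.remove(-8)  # [-9, 6, -9]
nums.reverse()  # [-9, 6, -9]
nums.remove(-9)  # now [6, -9]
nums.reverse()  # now [-9, 6]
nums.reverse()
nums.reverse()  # [-9, 6]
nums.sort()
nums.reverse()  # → [6, -9]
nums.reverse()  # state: [-9, 6]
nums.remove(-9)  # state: [6]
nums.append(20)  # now [6, 20]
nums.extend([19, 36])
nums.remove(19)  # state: [6, 20, 36]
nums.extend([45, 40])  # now [6, 20, 36, 45, 40]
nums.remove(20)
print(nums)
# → [6, 36, 45, 40]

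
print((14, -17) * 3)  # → (14, -17, 14, -17, 14, -17)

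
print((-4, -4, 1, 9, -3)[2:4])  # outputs (1, 9)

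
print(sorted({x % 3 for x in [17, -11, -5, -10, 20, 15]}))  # [0, 1, 2]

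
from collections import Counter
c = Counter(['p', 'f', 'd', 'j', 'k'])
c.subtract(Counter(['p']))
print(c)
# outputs Counter({'f': 1, 'd': 1, 'j': 1, 'k': 1, 'p': 0})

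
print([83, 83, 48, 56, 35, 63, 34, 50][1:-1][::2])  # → [83, 56, 63]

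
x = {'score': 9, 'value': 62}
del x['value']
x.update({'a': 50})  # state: {'score': 9, 'a': 50}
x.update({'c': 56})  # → {'score': 9, 'a': 50, 'c': 56}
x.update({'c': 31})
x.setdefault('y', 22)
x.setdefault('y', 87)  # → 22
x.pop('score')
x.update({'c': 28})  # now {'a': 50, 'c': 28, 'y': 22}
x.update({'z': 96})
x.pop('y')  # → 22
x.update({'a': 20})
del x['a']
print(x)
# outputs {'c': 28, 'z': 96}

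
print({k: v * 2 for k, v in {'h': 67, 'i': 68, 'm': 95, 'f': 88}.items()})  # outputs {'h': 134, 'i': 136, 'm': 190, 'f': 176}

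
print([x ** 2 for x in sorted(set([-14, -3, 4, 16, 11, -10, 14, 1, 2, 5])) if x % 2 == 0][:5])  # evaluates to [196, 100, 4, 16, 196]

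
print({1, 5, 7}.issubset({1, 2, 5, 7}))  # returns True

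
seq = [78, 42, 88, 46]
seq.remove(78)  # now [42, 88, 46]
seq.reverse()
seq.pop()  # 42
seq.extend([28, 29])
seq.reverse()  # [29, 28, 88, 46]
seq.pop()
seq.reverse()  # [88, 28, 29]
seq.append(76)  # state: [88, 28, 29, 76]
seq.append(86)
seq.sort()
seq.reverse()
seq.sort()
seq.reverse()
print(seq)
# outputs [88, 86, 76, 29, 28]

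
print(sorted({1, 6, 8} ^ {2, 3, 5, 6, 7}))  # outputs [1, 2, 3, 5, 7, 8]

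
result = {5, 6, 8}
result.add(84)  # {5, 6, 8, 84}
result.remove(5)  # {6, 8, 84}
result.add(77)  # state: {6, 8, 77, 84}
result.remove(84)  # {6, 8, 77}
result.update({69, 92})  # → {6, 8, 69, 77, 92}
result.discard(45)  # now {6, 8, 69, 77, 92}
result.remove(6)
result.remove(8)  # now {69, 77, 92}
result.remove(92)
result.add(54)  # {54, 69, 77}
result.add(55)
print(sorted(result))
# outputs [54, 55, 69, 77]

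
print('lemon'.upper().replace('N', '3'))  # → LEMO3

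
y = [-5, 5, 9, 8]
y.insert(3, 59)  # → [-5, 5, 9, 59, 8]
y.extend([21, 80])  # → [-5, 5, 9, 59, 8, 21, 80]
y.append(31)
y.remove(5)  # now [-5, 9, 59, 8, 21, 80, 31]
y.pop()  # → 31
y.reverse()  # [80, 21, 8, 59, 9, -5]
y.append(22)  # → [80, 21, 8, 59, 9, -5, 22]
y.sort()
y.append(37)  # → [-5, 8, 9, 21, 22, 59, 80, 37]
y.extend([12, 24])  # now [-5, 8, 9, 21, 22, 59, 80, 37, 12, 24]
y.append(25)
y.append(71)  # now [-5, 8, 9, 21, 22, 59, 80, 37, 12, 24, 25, 71]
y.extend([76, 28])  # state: [-5, 8, 9, 21, 22, 59, 80, 37, 12, 24, 25, 71, 76, 28]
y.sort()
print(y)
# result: [-5, 8, 9, 12, 21, 22, 24, 25, 28, 37, 59, 71, 76, 80]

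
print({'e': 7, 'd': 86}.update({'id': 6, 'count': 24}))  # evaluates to None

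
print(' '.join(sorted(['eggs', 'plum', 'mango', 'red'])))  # eggs mango plum red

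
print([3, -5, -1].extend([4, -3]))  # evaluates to None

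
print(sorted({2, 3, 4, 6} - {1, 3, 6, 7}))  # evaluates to [2, 4]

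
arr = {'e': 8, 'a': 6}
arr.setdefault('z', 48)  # 48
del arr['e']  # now {'a': 6, 'z': 48}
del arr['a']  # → {'z': 48}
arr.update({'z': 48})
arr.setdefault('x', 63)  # 63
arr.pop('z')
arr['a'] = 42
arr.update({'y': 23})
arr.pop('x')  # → 63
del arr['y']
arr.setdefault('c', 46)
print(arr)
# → {'a': 42, 'c': 46}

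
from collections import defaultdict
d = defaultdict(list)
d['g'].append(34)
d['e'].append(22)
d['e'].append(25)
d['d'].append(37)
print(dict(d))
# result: {'g': [34], 'e': [22, 25], 'd': [37]}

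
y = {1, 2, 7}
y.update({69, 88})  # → {1, 2, 7, 69, 88}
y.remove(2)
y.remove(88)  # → {1, 7, 69}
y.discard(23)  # {1, 7, 69}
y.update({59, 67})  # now {1, 7, 59, 67, 69}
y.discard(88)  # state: {1, 7, 59, 67, 69}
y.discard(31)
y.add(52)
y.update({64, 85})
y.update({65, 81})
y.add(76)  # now {1, 7, 52, 59, 64, 65, 67, 69, 76, 81, 85}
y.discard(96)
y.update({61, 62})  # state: {1, 7, 52, 59, 61, 62, 64, 65, 67, 69, 76, 81, 85}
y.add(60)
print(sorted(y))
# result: [1, 7, 52, 59, 60, 61, 62, 64, 65, 67, 69, 76, 81, 85]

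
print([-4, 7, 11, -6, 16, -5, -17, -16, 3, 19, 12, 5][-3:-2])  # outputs [19]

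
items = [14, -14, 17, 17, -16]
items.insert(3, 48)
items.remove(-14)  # [14, 17, 48, 17, -16]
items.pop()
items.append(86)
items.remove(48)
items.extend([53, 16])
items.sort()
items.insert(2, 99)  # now [14, 16, 99, 17, 17, 53, 86]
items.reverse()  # [86, 53, 17, 17, 99, 16, 14]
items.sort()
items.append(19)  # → [14, 16, 17, 17, 53, 86, 99, 19]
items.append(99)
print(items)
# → [14, 16, 17, 17, 53, 86, 99, 19, 99]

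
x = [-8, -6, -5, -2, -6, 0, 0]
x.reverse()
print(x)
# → [0, 0, -6, -2, -5, -6, -8]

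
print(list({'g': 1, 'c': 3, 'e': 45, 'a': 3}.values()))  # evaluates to [1, 3, 45, 3]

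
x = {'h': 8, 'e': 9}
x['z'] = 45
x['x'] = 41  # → {'h': 8, 'e': 9, 'z': 45, 'x': 41}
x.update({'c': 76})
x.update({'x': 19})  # {'h': 8, 'e': 9, 'z': 45, 'x': 19, 'c': 76}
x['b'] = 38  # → {'h': 8, 'e': 9, 'z': 45, 'x': 19, 'c': 76, 'b': 38}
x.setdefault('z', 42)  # 45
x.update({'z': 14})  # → {'h': 8, 'e': 9, 'z': 14, 'x': 19, 'c': 76, 'b': 38}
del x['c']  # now {'h': 8, 'e': 9, 'z': 14, 'x': 19, 'b': 38}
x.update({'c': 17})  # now {'h': 8, 'e': 9, 'z': 14, 'x': 19, 'b': 38, 'c': 17}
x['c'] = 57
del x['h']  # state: {'e': 9, 'z': 14, 'x': 19, 'b': 38, 'c': 57}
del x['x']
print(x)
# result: {'e': 9, 'z': 14, 'b': 38, 'c': 57}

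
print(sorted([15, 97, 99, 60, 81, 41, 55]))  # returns [15, 41, 55, 60, 81, 97, 99]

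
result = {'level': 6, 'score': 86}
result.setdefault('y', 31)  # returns 31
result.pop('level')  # 6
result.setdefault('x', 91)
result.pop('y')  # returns 31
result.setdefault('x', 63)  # 91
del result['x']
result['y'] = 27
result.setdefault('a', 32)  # 32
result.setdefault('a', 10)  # 32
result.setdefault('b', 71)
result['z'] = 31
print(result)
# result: {'score': 86, 'y': 27, 'a': 32, 'b': 71, 'z': 31}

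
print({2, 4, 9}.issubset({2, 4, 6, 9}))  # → True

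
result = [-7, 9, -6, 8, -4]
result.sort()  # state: [-7, -6, -4, 8, 9]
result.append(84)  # [-7, -6, -4, 8, 9, 84]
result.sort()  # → [-7, -6, -4, 8, 9, 84]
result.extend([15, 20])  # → [-7, -6, -4, 8, 9, 84, 15, 20]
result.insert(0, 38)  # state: [38, -7, -6, -4, 8, 9, 84, 15, 20]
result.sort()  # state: [-7, -6, -4, 8, 9, 15, 20, 38, 84]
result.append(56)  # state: [-7, -6, -4, 8, 9, 15, 20, 38, 84, 56]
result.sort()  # [-7, -6, -4, 8, 9, 15, 20, 38, 56, 84]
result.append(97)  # [-7, -6, -4, 8, 9, 15, 20, 38, 56, 84, 97]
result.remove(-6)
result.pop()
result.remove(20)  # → [-7, -4, 8, 9, 15, 38, 56, 84]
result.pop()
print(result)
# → [-7, -4, 8, 9, 15, 38, 56]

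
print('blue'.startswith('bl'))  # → True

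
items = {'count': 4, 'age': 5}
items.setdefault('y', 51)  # 51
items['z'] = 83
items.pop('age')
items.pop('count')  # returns 4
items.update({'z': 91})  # {'y': 51, 'z': 91}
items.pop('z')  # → 91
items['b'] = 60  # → {'y': 51, 'b': 60}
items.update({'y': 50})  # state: {'y': 50, 'b': 60}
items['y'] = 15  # {'y': 15, 'b': 60}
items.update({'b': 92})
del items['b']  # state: {'y': 15}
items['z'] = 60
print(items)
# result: {'y': 15, 'z': 60}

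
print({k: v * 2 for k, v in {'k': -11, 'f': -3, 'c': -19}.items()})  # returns {'k': -22, 'f': -6, 'c': -38}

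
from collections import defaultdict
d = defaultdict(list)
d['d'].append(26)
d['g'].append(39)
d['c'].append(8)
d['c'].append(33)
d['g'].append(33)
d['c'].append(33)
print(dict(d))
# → {'d': [26], 'g': [39, 33], 'c': [8, 33, 33]}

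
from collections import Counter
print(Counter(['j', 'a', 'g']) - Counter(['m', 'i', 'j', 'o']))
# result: Counter({'a': 1, 'g': 1})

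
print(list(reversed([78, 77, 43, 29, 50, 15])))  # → [15, 50, 29, 43, 77, 78]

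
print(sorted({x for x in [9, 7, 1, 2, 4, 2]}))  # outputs [1, 2, 4, 7, 9]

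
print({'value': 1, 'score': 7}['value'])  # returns 1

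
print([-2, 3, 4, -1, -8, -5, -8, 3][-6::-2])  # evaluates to [4, -2]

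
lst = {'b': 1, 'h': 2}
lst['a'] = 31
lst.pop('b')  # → 1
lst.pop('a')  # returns 31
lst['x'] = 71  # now {'h': 2, 'x': 71}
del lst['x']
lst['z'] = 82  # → {'h': 2, 'z': 82}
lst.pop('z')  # 82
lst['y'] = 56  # {'h': 2, 'y': 56}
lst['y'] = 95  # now {'h': 2, 'y': 95}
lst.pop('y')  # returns 95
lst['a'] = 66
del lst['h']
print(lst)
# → {'a': 66}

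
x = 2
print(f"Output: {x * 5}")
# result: Output: 10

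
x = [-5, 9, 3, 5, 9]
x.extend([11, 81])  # [-5, 9, 3, 5, 9, 11, 81]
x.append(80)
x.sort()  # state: [-5, 3, 5, 9, 9, 11, 80, 81]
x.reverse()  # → [81, 80, 11, 9, 9, 5, 3, -5]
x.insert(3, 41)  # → [81, 80, 11, 41, 9, 9, 5, 3, -5]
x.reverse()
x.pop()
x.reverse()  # [80, 11, 41, 9, 9, 5, 3, -5]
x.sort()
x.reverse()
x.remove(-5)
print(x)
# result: [80, 41, 11, 9, 9, 5, 3]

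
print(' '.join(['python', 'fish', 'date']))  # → python fish date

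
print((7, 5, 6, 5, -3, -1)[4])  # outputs -3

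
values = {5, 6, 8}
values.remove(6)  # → {5, 8}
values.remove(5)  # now {8}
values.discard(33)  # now {8}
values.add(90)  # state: {8, 90}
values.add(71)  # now {8, 71, 90}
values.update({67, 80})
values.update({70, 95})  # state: {8, 67, 70, 71, 80, 90, 95}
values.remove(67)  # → {8, 70, 71, 80, 90, 95}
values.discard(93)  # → {8, 70, 71, 80, 90, 95}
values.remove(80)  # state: {8, 70, 71, 90, 95}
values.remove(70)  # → {8, 71, 90, 95}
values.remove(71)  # {8, 90, 95}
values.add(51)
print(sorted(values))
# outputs [8, 51, 90, 95]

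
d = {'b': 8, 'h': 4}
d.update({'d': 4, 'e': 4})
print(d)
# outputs {'b': 8, 'h': 4, 'd': 4, 'e': 4}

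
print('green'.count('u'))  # 0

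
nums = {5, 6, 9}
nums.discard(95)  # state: {5, 6, 9}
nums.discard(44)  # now {5, 6, 9}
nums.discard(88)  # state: {5, 6, 9}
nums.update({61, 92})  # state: {5, 6, 9, 61, 92}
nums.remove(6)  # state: {5, 9, 61, 92}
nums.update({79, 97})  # {5, 9, 61, 79, 92, 97}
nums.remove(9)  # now {5, 61, 79, 92, 97}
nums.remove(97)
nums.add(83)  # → {5, 61, 79, 83, 92}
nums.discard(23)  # {5, 61, 79, 83, 92}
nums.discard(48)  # {5, 61, 79, 83, 92}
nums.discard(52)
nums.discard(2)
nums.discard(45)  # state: {5, 61, 79, 83, 92}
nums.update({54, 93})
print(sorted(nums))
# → [5, 54, 61, 79, 83, 92, 93]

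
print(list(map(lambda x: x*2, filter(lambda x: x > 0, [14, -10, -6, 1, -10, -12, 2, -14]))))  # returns [28, 2, 4]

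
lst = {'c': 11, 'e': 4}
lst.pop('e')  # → 4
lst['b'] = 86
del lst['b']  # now {'c': 11}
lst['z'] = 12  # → {'c': 11, 'z': 12}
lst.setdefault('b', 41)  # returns 41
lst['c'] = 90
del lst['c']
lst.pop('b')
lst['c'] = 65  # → {'z': 12, 'c': 65}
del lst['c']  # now {'z': 12}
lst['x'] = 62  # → {'z': 12, 'x': 62}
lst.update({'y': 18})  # {'z': 12, 'x': 62, 'y': 18}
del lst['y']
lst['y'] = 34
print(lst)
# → {'z': 12, 'x': 62, 'y': 34}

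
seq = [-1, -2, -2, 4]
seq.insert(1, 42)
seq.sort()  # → [-2, -2, -1, 4, 42]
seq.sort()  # [-2, -2, -1, 4, 42]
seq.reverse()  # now [42, 4, -1, -2, -2]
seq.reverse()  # [-2, -2, -1, 4, 42]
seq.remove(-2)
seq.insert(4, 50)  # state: [-2, -1, 4, 42, 50]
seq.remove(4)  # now [-2, -1, 42, 50]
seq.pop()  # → 50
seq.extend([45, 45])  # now [-2, -1, 42, 45, 45]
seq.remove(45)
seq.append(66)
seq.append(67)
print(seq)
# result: [-2, -1, 42, 45, 66, 67]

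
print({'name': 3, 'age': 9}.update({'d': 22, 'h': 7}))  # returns None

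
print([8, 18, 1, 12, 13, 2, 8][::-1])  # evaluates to [8, 2, 13, 12, 1, 18, 8]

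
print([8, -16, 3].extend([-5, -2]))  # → None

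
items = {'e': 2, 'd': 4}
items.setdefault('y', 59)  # 59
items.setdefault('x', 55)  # 55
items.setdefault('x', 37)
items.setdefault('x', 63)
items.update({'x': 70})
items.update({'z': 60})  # {'e': 2, 'd': 4, 'y': 59, 'x': 70, 'z': 60}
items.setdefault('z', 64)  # 60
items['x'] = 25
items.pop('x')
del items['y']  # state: {'e': 2, 'd': 4, 'z': 60}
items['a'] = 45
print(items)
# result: {'e': 2, 'd': 4, 'z': 60, 'a': 45}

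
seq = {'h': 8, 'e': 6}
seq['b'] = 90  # {'h': 8, 'e': 6, 'b': 90}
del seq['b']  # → {'h': 8, 'e': 6}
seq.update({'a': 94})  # {'h': 8, 'e': 6, 'a': 94}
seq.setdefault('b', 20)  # 20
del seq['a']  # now {'h': 8, 'e': 6, 'b': 20}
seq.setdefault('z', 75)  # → 75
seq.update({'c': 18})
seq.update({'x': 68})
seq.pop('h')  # 8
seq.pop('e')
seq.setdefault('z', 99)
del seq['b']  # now {'z': 75, 'c': 18, 'x': 68}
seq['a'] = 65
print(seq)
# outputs {'z': 75, 'c': 18, 'x': 68, 'a': 65}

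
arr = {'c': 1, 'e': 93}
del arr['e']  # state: {'c': 1}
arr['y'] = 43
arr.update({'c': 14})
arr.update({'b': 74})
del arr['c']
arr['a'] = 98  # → {'y': 43, 'b': 74, 'a': 98}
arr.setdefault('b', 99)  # 74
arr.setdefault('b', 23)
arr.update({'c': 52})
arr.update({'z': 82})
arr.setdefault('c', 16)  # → 52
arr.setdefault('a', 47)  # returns 98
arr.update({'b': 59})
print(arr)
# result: {'y': 43, 'b': 59, 'a': 98, 'c': 52, 'z': 82}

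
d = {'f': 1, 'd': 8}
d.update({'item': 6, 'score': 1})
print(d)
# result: {'f': 1, 'd': 8, 'item': 6, 'score': 1}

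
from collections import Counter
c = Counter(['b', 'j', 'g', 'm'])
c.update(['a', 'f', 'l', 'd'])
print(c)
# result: Counter({'b': 1, 'j': 1, 'g': 1, 'm': 1, 'a': 1, 'f': 1, 'l': 1, 'd': 1})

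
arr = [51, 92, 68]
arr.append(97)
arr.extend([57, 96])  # [51, 92, 68, 97, 57, 96]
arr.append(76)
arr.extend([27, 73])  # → [51, 92, 68, 97, 57, 96, 76, 27, 73]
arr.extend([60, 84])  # [51, 92, 68, 97, 57, 96, 76, 27, 73, 60, 84]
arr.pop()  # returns 84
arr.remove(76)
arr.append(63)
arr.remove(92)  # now [51, 68, 97, 57, 96, 27, 73, 60, 63]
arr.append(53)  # [51, 68, 97, 57, 96, 27, 73, 60, 63, 53]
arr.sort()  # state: [27, 51, 53, 57, 60, 63, 68, 73, 96, 97]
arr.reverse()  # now [97, 96, 73, 68, 63, 60, 57, 53, 51, 27]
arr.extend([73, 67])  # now [97, 96, 73, 68, 63, 60, 57, 53, 51, 27, 73, 67]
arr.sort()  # [27, 51, 53, 57, 60, 63, 67, 68, 73, 73, 96, 97]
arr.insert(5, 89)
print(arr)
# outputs [27, 51, 53, 57, 60, 89, 63, 67, 68, 73, 73, 96, 97]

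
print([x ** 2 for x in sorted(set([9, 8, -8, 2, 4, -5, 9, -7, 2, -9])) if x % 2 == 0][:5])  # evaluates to [64, 4, 16, 64]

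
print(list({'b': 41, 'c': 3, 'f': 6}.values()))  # [41, 3, 6]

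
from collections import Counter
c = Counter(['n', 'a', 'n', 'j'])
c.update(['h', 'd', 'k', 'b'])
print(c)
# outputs Counter({'n': 2, 'a': 1, 'j': 1, 'h': 1, 'd': 1, 'k': 1, 'b': 1})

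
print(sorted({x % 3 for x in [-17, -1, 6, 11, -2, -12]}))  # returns [0, 1, 2]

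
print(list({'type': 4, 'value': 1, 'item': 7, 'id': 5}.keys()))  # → ['type', 'value', 'item', 'id']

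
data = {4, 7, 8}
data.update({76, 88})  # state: {4, 7, 8, 76, 88}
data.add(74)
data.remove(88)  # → {4, 7, 8, 74, 76}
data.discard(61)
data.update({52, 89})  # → {4, 7, 8, 52, 74, 76, 89}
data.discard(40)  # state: {4, 7, 8, 52, 74, 76, 89}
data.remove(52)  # {4, 7, 8, 74, 76, 89}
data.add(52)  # {4, 7, 8, 52, 74, 76, 89}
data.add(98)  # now {4, 7, 8, 52, 74, 76, 89, 98}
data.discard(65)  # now {4, 7, 8, 52, 74, 76, 89, 98}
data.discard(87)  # {4, 7, 8, 52, 74, 76, 89, 98}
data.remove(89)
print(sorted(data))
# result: [4, 7, 8, 52, 74, 76, 98]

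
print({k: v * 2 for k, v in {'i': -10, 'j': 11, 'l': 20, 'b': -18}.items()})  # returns {'i': -20, 'j': 22, 'l': 40, 'b': -36}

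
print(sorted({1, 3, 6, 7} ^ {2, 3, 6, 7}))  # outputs [1, 2]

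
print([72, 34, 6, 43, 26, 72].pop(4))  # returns 26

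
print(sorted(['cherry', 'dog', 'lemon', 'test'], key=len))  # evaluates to ['dog', 'test', 'lemon', 'cherry']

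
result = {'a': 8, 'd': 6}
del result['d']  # {'a': 8}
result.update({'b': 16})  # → {'a': 8, 'b': 16}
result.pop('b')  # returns 16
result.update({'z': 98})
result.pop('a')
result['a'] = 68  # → {'z': 98, 'a': 68}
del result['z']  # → {'a': 68}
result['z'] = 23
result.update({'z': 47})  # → {'a': 68, 'z': 47}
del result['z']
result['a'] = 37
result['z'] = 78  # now {'a': 37, 'z': 78}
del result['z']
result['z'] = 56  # {'a': 37, 'z': 56}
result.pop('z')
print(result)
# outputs {'a': 37}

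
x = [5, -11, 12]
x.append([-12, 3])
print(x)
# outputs [5, -11, 12, [-12, 3]]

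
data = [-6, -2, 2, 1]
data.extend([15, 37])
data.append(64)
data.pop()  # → 64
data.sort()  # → [-6, -2, 1, 2, 15, 37]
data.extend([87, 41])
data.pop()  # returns 41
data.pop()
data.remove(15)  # [-6, -2, 1, 2, 37]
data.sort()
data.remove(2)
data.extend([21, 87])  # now [-6, -2, 1, 37, 21, 87]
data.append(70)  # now [-6, -2, 1, 37, 21, 87, 70]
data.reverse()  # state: [70, 87, 21, 37, 1, -2, -6]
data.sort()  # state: [-6, -2, 1, 21, 37, 70, 87]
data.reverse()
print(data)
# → [87, 70, 37, 21, 1, -2, -6]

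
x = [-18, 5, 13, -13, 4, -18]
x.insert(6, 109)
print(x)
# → [-18, 5, 13, -13, 4, -18, 109]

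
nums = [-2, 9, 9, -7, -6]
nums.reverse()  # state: [-6, -7, 9, 9, -2]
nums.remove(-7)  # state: [-6, 9, 9, -2]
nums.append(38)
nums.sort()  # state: [-6, -2, 9, 9, 38]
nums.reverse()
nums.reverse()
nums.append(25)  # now [-6, -2, 9, 9, 38, 25]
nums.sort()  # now [-6, -2, 9, 9, 25, 38]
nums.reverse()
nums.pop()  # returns -6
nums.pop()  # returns -2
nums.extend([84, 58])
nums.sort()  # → [9, 9, 25, 38, 58, 84]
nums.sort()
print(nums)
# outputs [9, 9, 25, 38, 58, 84]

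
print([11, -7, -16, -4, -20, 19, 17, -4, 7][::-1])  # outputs [7, -4, 17, 19, -20, -4, -16, -7, 11]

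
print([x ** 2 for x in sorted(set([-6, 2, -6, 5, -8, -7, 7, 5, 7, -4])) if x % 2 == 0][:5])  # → [64, 36, 16, 4]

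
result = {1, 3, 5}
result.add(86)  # {1, 3, 5, 86}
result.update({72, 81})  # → {1, 3, 5, 72, 81, 86}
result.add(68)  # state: {1, 3, 5, 68, 72, 81, 86}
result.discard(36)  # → {1, 3, 5, 68, 72, 81, 86}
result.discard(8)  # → {1, 3, 5, 68, 72, 81, 86}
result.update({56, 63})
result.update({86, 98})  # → {1, 3, 5, 56, 63, 68, 72, 81, 86, 98}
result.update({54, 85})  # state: {1, 3, 5, 54, 56, 63, 68, 72, 81, 85, 86, 98}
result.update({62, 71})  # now {1, 3, 5, 54, 56, 62, 63, 68, 71, 72, 81, 85, 86, 98}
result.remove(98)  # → {1, 3, 5, 54, 56, 62, 63, 68, 71, 72, 81, 85, 86}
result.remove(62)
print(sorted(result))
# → [1, 3, 5, 54, 56, 63, 68, 71, 72, 81, 85, 86]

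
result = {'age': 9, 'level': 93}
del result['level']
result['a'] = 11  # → {'age': 9, 'a': 11}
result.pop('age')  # 9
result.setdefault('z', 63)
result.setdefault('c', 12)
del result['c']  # {'a': 11, 'z': 63}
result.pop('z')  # 63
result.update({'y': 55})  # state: {'a': 11, 'y': 55}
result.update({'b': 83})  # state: {'a': 11, 'y': 55, 'b': 83}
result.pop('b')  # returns 83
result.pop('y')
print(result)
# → {'a': 11}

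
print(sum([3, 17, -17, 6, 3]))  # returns 12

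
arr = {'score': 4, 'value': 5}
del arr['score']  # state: {'value': 5}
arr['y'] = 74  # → {'value': 5, 'y': 74}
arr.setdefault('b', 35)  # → 35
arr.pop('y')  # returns 74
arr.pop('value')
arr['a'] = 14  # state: {'b': 35, 'a': 14}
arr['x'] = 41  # {'b': 35, 'a': 14, 'x': 41}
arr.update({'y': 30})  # {'b': 35, 'a': 14, 'x': 41, 'y': 30}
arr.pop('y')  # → 30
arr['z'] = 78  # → {'b': 35, 'a': 14, 'x': 41, 'z': 78}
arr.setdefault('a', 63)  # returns 14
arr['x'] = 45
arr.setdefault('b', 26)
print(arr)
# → {'b': 35, 'a': 14, 'x': 45, 'z': 78}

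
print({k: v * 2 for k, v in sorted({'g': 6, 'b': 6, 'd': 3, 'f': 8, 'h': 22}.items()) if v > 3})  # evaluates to {'b': 12, 'f': 16, 'g': 12, 'h': 44}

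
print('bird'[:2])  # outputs bi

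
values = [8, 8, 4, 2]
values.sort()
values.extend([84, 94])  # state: [2, 4, 8, 8, 84, 94]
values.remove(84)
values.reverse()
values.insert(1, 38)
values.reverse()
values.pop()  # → 94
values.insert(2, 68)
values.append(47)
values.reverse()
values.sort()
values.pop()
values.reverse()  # [47, 38, 8, 8, 4, 2]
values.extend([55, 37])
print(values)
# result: [47, 38, 8, 8, 4, 2, 55, 37]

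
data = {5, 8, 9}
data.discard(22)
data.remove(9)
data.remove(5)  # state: {8}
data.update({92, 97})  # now {8, 92, 97}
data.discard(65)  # {8, 92, 97}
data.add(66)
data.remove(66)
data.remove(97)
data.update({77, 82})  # {8, 77, 82, 92}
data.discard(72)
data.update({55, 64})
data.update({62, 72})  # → {8, 55, 62, 64, 72, 77, 82, 92}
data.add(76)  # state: {8, 55, 62, 64, 72, 76, 77, 82, 92}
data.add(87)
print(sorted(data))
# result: [8, 55, 62, 64, 72, 76, 77, 82, 87, 92]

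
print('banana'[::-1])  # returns ananab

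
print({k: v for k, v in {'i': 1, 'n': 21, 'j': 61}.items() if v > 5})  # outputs {'n': 21, 'j': 61}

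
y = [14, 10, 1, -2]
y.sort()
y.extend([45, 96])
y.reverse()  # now [96, 45, 14, 10, 1, -2]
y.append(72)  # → [96, 45, 14, 10, 1, -2, 72]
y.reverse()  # [72, -2, 1, 10, 14, 45, 96]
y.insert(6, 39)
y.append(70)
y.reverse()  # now [70, 96, 39, 45, 14, 10, 1, -2, 72]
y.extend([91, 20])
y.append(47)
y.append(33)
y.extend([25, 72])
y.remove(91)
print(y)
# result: [70, 96, 39, 45, 14, 10, 1, -2, 72, 20, 47, 33, 25, 72]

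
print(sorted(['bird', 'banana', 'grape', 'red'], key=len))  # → ['red', 'bird', 'grape', 'banana']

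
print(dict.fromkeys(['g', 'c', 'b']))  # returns {'g': None, 'c': None, 'b': None}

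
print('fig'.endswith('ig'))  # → True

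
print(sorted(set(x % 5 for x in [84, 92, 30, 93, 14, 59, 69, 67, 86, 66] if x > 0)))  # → [0, 1, 2, 3, 4]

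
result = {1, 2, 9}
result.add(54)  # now {1, 2, 9, 54}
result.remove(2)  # {1, 9, 54}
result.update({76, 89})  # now {1, 9, 54, 76, 89}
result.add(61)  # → {1, 9, 54, 61, 76, 89}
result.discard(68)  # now {1, 9, 54, 61, 76, 89}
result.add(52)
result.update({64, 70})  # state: {1, 9, 52, 54, 61, 64, 70, 76, 89}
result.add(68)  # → {1, 9, 52, 54, 61, 64, 68, 70, 76, 89}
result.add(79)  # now {1, 9, 52, 54, 61, 64, 68, 70, 76, 79, 89}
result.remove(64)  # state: {1, 9, 52, 54, 61, 68, 70, 76, 79, 89}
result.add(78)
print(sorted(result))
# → [1, 9, 52, 54, 61, 68, 70, 76, 78, 79, 89]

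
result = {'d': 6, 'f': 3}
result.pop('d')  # 6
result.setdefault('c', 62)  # 62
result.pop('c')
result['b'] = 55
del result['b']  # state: {'f': 3}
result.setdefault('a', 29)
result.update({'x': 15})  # {'f': 3, 'a': 29, 'x': 15}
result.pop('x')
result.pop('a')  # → 29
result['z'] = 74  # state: {'f': 3, 'z': 74}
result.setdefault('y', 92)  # 92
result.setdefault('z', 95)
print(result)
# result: {'f': 3, 'z': 74, 'y': 92}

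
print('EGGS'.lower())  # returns eggs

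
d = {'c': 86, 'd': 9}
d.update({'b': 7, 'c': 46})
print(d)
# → {'c': 46, 'd': 9, 'b': 7}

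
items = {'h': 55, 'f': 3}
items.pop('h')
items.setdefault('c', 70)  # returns 70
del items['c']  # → {'f': 3}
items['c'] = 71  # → {'f': 3, 'c': 71}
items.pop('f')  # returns 3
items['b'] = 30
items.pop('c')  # 71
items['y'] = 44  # {'b': 30, 'y': 44}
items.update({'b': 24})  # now {'b': 24, 'y': 44}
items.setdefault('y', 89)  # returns 44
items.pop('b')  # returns 24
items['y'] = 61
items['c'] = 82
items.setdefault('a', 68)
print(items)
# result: {'y': 61, 'c': 82, 'a': 68}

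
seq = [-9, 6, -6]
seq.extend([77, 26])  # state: [-9, 6, -6, 77, 26]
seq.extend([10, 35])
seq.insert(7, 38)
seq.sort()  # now [-9, -6, 6, 10, 26, 35, 38, 77]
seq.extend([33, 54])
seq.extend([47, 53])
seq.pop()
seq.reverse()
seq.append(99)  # [47, 54, 33, 77, 38, 35, 26, 10, 6, -6, -9, 99]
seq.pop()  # 99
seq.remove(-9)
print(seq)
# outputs [47, 54, 33, 77, 38, 35, 26, 10, 6, -6]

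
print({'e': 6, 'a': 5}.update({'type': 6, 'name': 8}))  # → None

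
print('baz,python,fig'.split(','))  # ['baz', 'python', 'fig']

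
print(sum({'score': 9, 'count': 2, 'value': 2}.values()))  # 13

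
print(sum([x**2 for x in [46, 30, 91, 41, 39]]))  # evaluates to 14499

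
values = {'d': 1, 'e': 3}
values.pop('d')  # 1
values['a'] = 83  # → {'e': 3, 'a': 83}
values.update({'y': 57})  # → {'e': 3, 'a': 83, 'y': 57}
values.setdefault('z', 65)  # 65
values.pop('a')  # 83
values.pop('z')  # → 65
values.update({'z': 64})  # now {'e': 3, 'y': 57, 'z': 64}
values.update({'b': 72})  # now {'e': 3, 'y': 57, 'z': 64, 'b': 72}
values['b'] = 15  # {'e': 3, 'y': 57, 'z': 64, 'b': 15}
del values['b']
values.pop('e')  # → 3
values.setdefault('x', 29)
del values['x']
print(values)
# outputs {'y': 57, 'z': 64}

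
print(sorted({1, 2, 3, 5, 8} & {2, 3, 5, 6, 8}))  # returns [2, 3, 5, 8]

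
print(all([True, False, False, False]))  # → False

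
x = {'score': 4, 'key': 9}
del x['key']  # {'score': 4}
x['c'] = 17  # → {'score': 4, 'c': 17}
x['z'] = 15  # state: {'score': 4, 'c': 17, 'z': 15}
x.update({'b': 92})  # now {'score': 4, 'c': 17, 'z': 15, 'b': 92}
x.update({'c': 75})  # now {'score': 4, 'c': 75, 'z': 15, 'b': 92}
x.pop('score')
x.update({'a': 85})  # {'c': 75, 'z': 15, 'b': 92, 'a': 85}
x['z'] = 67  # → {'c': 75, 'z': 67, 'b': 92, 'a': 85}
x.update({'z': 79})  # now {'c': 75, 'z': 79, 'b': 92, 'a': 85}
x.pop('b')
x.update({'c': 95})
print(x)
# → {'c': 95, 'z': 79, 'a': 85}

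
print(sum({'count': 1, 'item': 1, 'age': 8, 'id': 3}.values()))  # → 13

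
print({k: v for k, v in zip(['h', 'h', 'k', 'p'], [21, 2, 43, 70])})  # {'h': 2, 'k': 43, 'p': 70}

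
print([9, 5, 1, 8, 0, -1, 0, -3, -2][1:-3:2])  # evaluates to [5, 8, -1]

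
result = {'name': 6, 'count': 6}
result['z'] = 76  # {'name': 6, 'count': 6, 'z': 76}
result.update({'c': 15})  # {'name': 6, 'count': 6, 'z': 76, 'c': 15}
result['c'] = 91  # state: {'name': 6, 'count': 6, 'z': 76, 'c': 91}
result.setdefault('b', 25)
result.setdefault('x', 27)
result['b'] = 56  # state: {'name': 6, 'count': 6, 'z': 76, 'c': 91, 'b': 56, 'x': 27}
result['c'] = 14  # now {'name': 6, 'count': 6, 'z': 76, 'c': 14, 'b': 56, 'x': 27}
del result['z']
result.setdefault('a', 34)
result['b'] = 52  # {'name': 6, 'count': 6, 'c': 14, 'b': 52, 'x': 27, 'a': 34}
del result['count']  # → {'name': 6, 'c': 14, 'b': 52, 'x': 27, 'a': 34}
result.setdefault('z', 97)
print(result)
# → {'name': 6, 'c': 14, 'b': 52, 'x': 27, 'a': 34, 'z': 97}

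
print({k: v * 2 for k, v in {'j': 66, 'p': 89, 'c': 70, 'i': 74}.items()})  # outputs {'j': 132, 'p': 178, 'c': 140, 'i': 148}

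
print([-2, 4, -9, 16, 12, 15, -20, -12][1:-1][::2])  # [4, 16, 15]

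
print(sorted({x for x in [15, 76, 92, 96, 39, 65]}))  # [15, 39, 65, 76, 92, 96]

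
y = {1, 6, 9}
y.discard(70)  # {1, 6, 9}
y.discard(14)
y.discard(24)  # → {1, 6, 9}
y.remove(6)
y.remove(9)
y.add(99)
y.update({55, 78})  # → {1, 55, 78, 99}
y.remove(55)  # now {1, 78, 99}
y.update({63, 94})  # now {1, 63, 78, 94, 99}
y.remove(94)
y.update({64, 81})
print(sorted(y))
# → [1, 63, 64, 78, 81, 99]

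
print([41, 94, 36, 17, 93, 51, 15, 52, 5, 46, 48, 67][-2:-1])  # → [48]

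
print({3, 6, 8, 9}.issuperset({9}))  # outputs True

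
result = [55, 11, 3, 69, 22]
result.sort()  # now [3, 11, 22, 55, 69]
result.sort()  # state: [3, 11, 22, 55, 69]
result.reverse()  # [69, 55, 22, 11, 3]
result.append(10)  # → [69, 55, 22, 11, 3, 10]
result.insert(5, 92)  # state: [69, 55, 22, 11, 3, 92, 10]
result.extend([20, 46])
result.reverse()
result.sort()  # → [3, 10, 11, 20, 22, 46, 55, 69, 92]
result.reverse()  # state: [92, 69, 55, 46, 22, 20, 11, 10, 3]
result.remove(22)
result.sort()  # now [3, 10, 11, 20, 46, 55, 69, 92]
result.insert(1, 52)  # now [3, 52, 10, 11, 20, 46, 55, 69, 92]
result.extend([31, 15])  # [3, 52, 10, 11, 20, 46, 55, 69, 92, 31, 15]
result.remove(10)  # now [3, 52, 11, 20, 46, 55, 69, 92, 31, 15]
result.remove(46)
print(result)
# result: [3, 52, 11, 20, 55, 69, 92, 31, 15]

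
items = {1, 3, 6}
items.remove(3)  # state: {1, 6}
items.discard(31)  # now {1, 6}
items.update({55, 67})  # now {1, 6, 55, 67}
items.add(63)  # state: {1, 6, 55, 63, 67}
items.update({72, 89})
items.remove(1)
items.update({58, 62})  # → {6, 55, 58, 62, 63, 67, 72, 89}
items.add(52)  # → {6, 52, 55, 58, 62, 63, 67, 72, 89}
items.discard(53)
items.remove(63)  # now {6, 52, 55, 58, 62, 67, 72, 89}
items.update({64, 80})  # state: {6, 52, 55, 58, 62, 64, 67, 72, 80, 89}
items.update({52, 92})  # {6, 52, 55, 58, 62, 64, 67, 72, 80, 89, 92}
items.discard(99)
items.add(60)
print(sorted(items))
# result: [6, 52, 55, 58, 60, 62, 64, 67, 72, 80, 89, 92]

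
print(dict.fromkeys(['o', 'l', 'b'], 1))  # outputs {'o': 1, 'l': 1, 'b': 1}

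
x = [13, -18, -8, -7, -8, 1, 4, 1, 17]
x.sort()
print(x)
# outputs [-18, -8, -8, -7, 1, 1, 4, 13, 17]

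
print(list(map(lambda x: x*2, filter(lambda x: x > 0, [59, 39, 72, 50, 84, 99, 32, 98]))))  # [118, 78, 144, 100, 168, 198, 64, 196]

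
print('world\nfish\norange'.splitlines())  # ['world', 'fish', 'orange']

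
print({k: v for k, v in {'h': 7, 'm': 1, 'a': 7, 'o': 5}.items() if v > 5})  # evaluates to {'h': 7, 'a': 7}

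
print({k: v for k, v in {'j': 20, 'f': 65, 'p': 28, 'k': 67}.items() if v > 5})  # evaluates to {'j': 20, 'f': 65, 'p': 28, 'k': 67}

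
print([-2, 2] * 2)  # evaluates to [-2, 2, -2, 2]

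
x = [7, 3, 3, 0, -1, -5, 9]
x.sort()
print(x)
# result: [-5, -1, 0, 3, 3, 7, 9]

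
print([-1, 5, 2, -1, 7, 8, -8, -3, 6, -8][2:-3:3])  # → [2, 8]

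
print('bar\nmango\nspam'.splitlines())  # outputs ['bar', 'mango', 'spam']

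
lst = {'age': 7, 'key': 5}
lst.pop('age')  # 7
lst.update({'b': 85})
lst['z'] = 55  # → {'key': 5, 'b': 85, 'z': 55}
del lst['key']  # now {'b': 85, 'z': 55}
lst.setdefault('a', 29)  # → 29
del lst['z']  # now {'b': 85, 'a': 29}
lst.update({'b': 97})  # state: {'b': 97, 'a': 29}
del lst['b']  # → {'a': 29}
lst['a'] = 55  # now {'a': 55}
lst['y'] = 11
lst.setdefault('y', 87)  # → 11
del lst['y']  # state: {'a': 55}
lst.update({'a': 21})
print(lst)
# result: {'a': 21}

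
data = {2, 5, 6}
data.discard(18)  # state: {2, 5, 6}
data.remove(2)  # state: {5, 6}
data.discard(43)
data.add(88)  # {5, 6, 88}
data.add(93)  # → {5, 6, 88, 93}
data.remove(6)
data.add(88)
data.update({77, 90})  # {5, 77, 88, 90, 93}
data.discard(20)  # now {5, 77, 88, 90, 93}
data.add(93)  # {5, 77, 88, 90, 93}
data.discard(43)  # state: {5, 77, 88, 90, 93}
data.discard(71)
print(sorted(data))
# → [5, 77, 88, 90, 93]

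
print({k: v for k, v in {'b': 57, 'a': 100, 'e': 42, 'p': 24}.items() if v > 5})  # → {'b': 57, 'a': 100, 'e': 42, 'p': 24}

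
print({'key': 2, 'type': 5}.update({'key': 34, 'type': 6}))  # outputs None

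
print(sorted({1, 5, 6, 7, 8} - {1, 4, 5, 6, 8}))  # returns [7]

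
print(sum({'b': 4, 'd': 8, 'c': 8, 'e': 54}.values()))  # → 74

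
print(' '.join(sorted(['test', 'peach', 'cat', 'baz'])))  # baz cat peach test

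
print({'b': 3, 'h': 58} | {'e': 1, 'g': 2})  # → {'b': 3, 'h': 58, 'e': 1, 'g': 2}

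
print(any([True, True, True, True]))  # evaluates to True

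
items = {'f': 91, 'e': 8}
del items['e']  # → {'f': 91}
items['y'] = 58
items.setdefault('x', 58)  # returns 58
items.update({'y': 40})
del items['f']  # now {'y': 40, 'x': 58}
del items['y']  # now {'x': 58}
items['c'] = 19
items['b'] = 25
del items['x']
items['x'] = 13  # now {'c': 19, 'b': 25, 'x': 13}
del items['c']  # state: {'b': 25, 'x': 13}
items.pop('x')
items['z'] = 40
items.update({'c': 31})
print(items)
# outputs {'b': 25, 'z': 40, 'c': 31}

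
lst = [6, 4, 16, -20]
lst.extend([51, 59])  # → [6, 4, 16, -20, 51, 59]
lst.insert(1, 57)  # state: [6, 57, 4, 16, -20, 51, 59]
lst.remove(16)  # [6, 57, 4, -20, 51, 59]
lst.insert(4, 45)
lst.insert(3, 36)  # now [6, 57, 4, 36, -20, 45, 51, 59]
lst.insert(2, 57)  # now [6, 57, 57, 4, 36, -20, 45, 51, 59]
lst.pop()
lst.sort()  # [-20, 4, 6, 36, 45, 51, 57, 57]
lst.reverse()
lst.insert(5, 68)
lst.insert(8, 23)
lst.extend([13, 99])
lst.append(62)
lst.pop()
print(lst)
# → [57, 57, 51, 45, 36, 68, 6, 4, 23, -20, 13, 99]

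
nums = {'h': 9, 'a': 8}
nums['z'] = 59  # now {'h': 9, 'a': 8, 'z': 59}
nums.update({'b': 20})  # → {'h': 9, 'a': 8, 'z': 59, 'b': 20}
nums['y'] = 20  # {'h': 9, 'a': 8, 'z': 59, 'b': 20, 'y': 20}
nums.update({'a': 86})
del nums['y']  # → {'h': 9, 'a': 86, 'z': 59, 'b': 20}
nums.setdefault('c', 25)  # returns 25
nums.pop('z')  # 59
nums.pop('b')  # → 20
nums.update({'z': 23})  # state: {'h': 9, 'a': 86, 'c': 25, 'z': 23}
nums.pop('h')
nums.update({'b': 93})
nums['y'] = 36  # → {'a': 86, 'c': 25, 'z': 23, 'b': 93, 'y': 36}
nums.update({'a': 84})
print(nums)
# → {'a': 84, 'c': 25, 'z': 23, 'b': 93, 'y': 36}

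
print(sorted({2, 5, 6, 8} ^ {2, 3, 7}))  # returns [3, 5, 6, 7, 8]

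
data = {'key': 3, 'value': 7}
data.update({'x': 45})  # {'key': 3, 'value': 7, 'x': 45}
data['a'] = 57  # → {'key': 3, 'value': 7, 'x': 45, 'a': 57}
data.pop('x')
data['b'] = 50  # {'key': 3, 'value': 7, 'a': 57, 'b': 50}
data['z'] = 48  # {'key': 3, 'value': 7, 'a': 57, 'b': 50, 'z': 48}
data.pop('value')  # 7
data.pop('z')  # 48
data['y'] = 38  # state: {'key': 3, 'a': 57, 'b': 50, 'y': 38}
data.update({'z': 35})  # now {'key': 3, 'a': 57, 'b': 50, 'y': 38, 'z': 35}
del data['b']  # {'key': 3, 'a': 57, 'y': 38, 'z': 35}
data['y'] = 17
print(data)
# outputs {'key': 3, 'a': 57, 'y': 17, 'z': 35}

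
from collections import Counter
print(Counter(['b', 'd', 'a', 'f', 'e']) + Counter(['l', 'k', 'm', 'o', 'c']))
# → Counter({'b': 1, 'd': 1, 'a': 1, 'f': 1, 'e': 1, 'l': 1, 'k': 1, 'm': 1, 'o': 1, 'c': 1})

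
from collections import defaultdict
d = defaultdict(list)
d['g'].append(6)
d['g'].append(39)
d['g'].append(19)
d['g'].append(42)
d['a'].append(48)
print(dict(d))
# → {'g': [6, 39, 19, 42], 'a': [48]}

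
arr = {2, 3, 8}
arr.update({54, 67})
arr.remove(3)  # {2, 8, 54, 67}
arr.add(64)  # {2, 8, 54, 64, 67}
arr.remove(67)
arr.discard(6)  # {2, 8, 54, 64}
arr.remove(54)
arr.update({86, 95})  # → {2, 8, 64, 86, 95}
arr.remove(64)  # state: {2, 8, 86, 95}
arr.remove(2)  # {8, 86, 95}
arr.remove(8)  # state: {86, 95}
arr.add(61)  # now {61, 86, 95}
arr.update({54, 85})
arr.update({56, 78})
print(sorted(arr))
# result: [54, 56, 61, 78, 85, 86, 95]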